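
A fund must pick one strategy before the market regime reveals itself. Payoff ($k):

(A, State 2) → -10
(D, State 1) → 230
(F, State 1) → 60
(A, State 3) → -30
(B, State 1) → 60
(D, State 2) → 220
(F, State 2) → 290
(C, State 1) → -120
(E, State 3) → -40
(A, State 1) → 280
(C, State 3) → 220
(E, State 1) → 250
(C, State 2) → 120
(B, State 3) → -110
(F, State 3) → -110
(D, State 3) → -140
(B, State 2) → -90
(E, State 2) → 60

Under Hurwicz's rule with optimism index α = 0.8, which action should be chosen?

A

A: 0.8·280 + 0.2·(-30) = 218
B: 0.8·60 + 0.2·(-110) = 26
C: 0.8·220 + 0.2·(-120) = 152
D: 0.8·230 + 0.2·(-140) = 156
E: 0.8·250 + 0.2·(-40) = 192
F: 0.8·290 + 0.2·(-110) = 210
Highest Hurwicz score = 218 → A.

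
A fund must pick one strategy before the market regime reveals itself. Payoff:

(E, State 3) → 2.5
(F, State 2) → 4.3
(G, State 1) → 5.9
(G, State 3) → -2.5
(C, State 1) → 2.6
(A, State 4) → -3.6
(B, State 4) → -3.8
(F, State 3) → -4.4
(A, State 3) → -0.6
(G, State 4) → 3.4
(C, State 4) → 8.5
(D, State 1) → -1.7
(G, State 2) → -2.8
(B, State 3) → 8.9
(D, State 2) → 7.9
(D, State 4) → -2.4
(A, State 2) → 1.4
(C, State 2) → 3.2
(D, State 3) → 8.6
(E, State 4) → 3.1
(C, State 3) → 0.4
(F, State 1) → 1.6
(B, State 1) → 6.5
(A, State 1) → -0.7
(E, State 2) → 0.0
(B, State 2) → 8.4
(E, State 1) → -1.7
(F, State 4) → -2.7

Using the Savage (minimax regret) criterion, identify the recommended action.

E

Column bests: State 1=6.5, State 2=8.4, State 3=8.9, State 4=8.5.
A regrets: 7.2, 7.0, 9.5, 12.1 → max 12.1
B regrets: 0.0, 0.0, 0.0, 12.3 → max 12.3
C regrets: 3.9, 5.2, 8.5, 0.0 → max 8.5
D regrets: 8.2, 0.5, 0.3, 10.9 → max 10.9
E regrets: 8.2, 8.4, 6.4, 5.4 → max 8.4
F regrets: 4.9, 4.1, 13.3, 11.2 → max 13.3
G regrets: 0.6, 11.2, 11.4, 5.1 → max 11.4
Smallest max regret = 8.4 → E.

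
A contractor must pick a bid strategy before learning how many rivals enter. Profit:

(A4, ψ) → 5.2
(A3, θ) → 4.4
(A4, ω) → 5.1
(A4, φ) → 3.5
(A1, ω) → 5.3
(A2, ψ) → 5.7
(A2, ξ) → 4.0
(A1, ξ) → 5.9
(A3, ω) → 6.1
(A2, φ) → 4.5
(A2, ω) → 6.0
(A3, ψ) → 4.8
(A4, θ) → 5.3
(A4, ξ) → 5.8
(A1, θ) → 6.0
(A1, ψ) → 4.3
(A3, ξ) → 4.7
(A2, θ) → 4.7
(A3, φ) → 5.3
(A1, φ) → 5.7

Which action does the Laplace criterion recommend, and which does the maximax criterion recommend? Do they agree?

laplace → A1; maximax → A3 (disagree)

Row averages: A1=5.44, A2=4.98, A3=5.06, A4=4.98
Highest average = 5.44 → A1.
Row maxima: A1=6.0, A2=6.0, A3=6.1, A4=5.8
Best best-case = 6.1 → A3.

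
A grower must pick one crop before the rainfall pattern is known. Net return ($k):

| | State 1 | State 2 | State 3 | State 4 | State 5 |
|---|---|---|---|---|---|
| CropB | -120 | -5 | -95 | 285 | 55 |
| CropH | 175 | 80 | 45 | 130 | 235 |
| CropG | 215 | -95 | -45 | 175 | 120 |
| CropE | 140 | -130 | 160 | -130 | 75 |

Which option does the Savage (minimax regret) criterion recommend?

CropH

Column bests: State 1=215, State 2=80, State 3=160, State 4=285, State 5=235.
CropB regrets: 335, 85, 255, 0, 180 → max 335
CropH regrets: 40, 0, 115, 155, 0 → max 155
CropG regrets: 0, 175, 205, 110, 115 → max 205
CropE regrets: 75, 210, 0, 415, 160 → max 415
Smallest max regret = 155 → CropH.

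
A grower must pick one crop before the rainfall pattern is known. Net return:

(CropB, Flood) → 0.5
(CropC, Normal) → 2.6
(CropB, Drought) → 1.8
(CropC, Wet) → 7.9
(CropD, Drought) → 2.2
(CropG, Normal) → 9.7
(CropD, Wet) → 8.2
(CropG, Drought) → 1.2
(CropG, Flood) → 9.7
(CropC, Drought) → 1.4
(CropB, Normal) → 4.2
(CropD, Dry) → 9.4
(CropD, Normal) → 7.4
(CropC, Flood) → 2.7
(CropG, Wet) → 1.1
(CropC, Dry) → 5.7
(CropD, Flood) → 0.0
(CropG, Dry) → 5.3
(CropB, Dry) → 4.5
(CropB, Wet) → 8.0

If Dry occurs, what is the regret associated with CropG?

4.1

Best payoff under Dry is 9.4.
Regret = 9.4 − 5.3 = 4.1.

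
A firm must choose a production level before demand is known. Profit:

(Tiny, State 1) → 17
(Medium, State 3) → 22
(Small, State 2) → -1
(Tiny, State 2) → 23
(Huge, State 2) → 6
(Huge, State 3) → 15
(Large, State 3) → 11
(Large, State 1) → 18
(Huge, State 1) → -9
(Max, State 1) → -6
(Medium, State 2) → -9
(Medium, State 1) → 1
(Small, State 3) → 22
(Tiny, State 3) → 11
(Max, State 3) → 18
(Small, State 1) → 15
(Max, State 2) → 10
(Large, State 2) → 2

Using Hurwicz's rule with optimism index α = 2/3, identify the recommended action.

Tiny: 2/3·23 + 1/3·11 = 19
Small: 2/3·22 + 1/3·(-1) = 43/3
Medium: 2/3·22 + 1/3·(-9) = 35/3
Large: 2/3·18 + 1/3·2 = 38/3
Huge: 2/3·15 + 1/3·(-9) = 7
Max: 2/3·18 + 1/3·(-6) = 10
Highest Hurwicz score = 19 → Tiny.

Tiny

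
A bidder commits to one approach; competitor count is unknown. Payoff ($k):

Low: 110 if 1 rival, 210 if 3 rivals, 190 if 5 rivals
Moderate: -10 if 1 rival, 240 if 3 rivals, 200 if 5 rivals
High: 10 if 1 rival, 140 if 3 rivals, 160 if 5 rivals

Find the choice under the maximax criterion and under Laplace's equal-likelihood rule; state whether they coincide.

Row maxima: Low=210, Moderate=240, High=160
Best best-case = 240 → Moderate.
Row averages: Low=170, Moderate=430/3, High=310/3
Highest average = 170 → Low.

maximax → Moderate; laplace → Low (disagree)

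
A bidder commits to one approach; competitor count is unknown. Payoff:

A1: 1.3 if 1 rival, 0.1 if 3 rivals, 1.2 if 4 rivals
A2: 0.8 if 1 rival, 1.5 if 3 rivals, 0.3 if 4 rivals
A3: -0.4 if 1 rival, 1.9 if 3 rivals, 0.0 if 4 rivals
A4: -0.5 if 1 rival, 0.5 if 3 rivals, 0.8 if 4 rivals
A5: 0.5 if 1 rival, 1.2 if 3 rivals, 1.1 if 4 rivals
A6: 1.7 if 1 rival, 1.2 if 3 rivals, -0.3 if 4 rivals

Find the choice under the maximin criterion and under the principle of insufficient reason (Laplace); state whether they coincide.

maximin → A5; laplace → A5 (agree)

Row minima: A1=0.1, A2=0.3, A3=-0.4, A4=-0.5, A5=0.5, A6=-0.3
Best worst-case = 0.5 → A5.
Row averages: A1=13/15, A2=13/15, A3=0.5, A4=4/15, A5=14/15, A6=13/15
Highest average = 14/15 → A5.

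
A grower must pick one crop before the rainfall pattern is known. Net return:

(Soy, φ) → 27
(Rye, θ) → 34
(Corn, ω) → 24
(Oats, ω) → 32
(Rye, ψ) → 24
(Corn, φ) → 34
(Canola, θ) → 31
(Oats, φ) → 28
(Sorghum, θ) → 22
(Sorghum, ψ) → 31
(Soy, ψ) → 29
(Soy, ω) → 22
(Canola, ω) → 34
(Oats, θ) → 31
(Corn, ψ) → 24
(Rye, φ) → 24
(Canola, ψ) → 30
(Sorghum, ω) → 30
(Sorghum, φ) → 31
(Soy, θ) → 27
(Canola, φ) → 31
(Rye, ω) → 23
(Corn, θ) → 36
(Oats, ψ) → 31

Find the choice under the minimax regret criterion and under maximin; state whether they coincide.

Column bests: θ=36, φ=34, ψ=31, ω=34.
Corn regrets: 0, 0, 7, 10 → max 10
Oats regrets: 5, 6, 0, 2 → max 6
Rye regrets: 2, 10, 7, 11 → max 11
Soy regrets: 9, 7, 2, 12 → max 12
Canola regrets: 5, 3, 1, 0 → max 5
Sorghum regrets: 14, 3, 0, 4 → max 14
Smallest max regret = 5 → Canola.
Row minima: Corn=24, Oats=28, Rye=23, Soy=22, Canola=30, Sorghum=22
Best worst-case = 30 → Canola.

minimax regret → Canola; maximin → Canola (agree)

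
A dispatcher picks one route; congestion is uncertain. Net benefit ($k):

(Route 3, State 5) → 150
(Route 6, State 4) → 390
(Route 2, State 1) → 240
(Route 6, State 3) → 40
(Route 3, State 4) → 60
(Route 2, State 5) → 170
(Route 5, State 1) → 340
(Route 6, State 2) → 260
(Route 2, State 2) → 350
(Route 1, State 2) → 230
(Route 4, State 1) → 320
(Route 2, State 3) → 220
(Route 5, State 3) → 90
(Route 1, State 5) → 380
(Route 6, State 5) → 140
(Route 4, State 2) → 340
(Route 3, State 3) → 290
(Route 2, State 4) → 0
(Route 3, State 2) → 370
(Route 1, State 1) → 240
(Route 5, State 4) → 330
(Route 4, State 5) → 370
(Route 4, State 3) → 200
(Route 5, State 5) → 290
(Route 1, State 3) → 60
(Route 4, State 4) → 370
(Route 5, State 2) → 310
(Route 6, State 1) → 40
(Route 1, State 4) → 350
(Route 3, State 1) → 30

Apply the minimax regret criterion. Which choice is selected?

Route 4

Column bests: State 1=340, State 2=370, State 3=290, State 4=390, State 5=380.
Route 1 regrets: 100, 140, 230, 40, 0 → max 230
Route 2 regrets: 100, 20, 70, 390, 210 → max 390
Route 3 regrets: 310, 0, 0, 330, 230 → max 330
Route 4 regrets: 20, 30, 90, 20, 10 → max 90
Route 5 regrets: 0, 60, 200, 60, 90 → max 200
Route 6 regrets: 300, 110, 250, 0, 240 → max 300
Smallest max regret = 90 → Route 4.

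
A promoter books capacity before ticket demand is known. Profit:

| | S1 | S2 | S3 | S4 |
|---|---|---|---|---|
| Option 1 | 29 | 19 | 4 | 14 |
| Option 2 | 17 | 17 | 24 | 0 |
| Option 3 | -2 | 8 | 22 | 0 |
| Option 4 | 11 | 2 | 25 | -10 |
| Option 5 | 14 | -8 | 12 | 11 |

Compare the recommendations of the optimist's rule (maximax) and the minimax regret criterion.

maximax → Option 1; minimax regret → Option 2 (disagree)

Row maxima: Option 1=29, Option 2=24, Option 3=22, Option 4=25, Option 5=14
Best best-case = 29 → Option 1.
Column bests: S1=29, S2=19, S3=25, S4=14.
Option 1 regrets: 0, 0, 21, 0 → max 21
Option 2 regrets: 12, 2, 1, 14 → max 14
Option 3 regrets: 31, 11, 3, 14 → max 31
Option 4 regrets: 18, 17, 0, 24 → max 24
Option 5 regrets: 15, 27, 13, 3 → max 27
Smallest max regret = 14 → Option 2.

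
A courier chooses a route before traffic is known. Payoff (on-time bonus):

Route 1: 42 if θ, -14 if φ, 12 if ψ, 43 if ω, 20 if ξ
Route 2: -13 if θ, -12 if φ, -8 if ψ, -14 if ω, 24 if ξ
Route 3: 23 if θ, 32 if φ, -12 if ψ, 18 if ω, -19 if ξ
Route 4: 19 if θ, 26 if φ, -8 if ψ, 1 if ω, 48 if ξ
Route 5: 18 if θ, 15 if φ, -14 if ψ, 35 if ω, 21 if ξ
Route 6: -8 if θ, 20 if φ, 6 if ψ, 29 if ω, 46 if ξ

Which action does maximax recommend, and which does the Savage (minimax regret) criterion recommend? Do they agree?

Row maxima: Route 1=43, Route 2=24, Route 3=32, Route 4=48, Route 5=35, Route 6=46
Best best-case = 48 → Route 4.
Column bests: θ=42, φ=32, ψ=12, ω=43, ξ=48.
Route 1 regrets: 0, 46, 0, 0, 28 → max 46
Route 2 regrets: 55, 44, 20, 57, 24 → max 57
Route 3 regrets: 19, 0, 24, 25, 67 → max 67
Route 4 regrets: 23, 6, 20, 42, 0 → max 42
Route 5 regrets: 24, 17, 26, 8, 27 → max 27
Route 6 regrets: 50, 12, 6, 14, 2 → max 50
Smallest max regret = 27 → Route 5.

maximax → Route 4; minimax regret → Route 5 (disagree)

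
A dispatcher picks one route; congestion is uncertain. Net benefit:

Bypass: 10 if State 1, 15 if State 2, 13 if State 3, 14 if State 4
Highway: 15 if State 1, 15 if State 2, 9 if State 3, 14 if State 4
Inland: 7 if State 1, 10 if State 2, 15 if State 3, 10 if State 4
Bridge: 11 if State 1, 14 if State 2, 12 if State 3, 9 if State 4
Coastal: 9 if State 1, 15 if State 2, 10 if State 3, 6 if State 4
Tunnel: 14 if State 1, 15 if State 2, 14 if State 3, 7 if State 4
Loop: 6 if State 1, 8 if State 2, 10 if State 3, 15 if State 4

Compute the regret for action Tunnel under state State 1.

1

Best payoff under State 1 is 15.
Regret = 15 − 14 = 1.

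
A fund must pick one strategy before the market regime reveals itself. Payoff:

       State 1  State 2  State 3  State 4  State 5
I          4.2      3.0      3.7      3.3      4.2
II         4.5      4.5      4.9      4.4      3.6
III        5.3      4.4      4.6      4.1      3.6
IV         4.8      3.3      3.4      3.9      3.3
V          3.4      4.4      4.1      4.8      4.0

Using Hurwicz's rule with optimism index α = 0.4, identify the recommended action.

III

I: 0.4·4.2 + 0.6·3.0 = 3.48
II: 0.4·4.9 + 0.6·3.6 = 4.12
III: 0.4·5.3 + 0.6·3.6 = 4.28
IV: 0.4·4.8 + 0.6·3.3 = 3.9
V: 0.4·4.8 + 0.6·3.4 = 3.96
Highest Hurwicz score = 4.28 → III.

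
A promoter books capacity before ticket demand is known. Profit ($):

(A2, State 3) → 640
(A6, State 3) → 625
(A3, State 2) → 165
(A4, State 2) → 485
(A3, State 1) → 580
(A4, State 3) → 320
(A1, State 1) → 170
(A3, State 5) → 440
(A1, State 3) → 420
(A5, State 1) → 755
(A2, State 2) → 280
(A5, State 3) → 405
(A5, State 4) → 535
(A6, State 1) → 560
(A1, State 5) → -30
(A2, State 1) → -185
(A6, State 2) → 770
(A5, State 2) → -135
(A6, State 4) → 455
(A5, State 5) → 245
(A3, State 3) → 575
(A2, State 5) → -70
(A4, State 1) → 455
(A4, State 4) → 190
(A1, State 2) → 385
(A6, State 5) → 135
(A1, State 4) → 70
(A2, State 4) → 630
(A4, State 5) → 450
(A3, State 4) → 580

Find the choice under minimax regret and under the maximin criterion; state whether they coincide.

minimax regret → A6; maximin → A4 (disagree)

Column bests: State 1=755, State 2=770, State 3=640, State 4=630, State 5=450.
A1 regrets: 585, 385, 220, 560, 480 → max 585
A2 regrets: 940, 490, 0, 0, 520 → max 940
A3 regrets: 175, 605, 65, 50, 10 → max 605
A4 regrets: 300, 285, 320, 440, 0 → max 440
A5 regrets: 0, 905, 235, 95, 205 → max 905
A6 regrets: 195, 0, 15, 175, 315 → max 315
Smallest max regret = 315 → A6.
Row minima: A1=-30, A2=-185, A3=165, A4=190, A5=-135, A6=135
Best worst-case = 190 → A4.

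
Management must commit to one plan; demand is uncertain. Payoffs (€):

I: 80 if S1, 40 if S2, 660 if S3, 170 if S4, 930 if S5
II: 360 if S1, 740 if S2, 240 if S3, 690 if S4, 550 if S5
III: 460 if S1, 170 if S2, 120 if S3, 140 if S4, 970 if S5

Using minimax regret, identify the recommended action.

Column bests: S1=460, S2=740, S3=660, S4=690, S5=970.
I regrets: 380, 700, 0, 520, 40 → max 700
II regrets: 100, 0, 420, 0, 420 → max 420
III regrets: 0, 570, 540, 550, 0 → max 570
Smallest max regret = 420 → II.

II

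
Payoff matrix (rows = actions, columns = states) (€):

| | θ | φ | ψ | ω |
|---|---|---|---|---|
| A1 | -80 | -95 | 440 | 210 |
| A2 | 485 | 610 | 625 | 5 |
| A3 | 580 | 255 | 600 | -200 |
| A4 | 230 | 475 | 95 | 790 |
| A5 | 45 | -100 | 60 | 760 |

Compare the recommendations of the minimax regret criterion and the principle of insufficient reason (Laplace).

Column bests: θ=580, φ=610, ψ=625, ω=790.
A1 regrets: 660, 705, 185, 580 → max 705
A2 regrets: 95, 0, 0, 785 → max 785
A3 regrets: 0, 355, 25, 990 → max 990
A4 regrets: 350, 135, 530, 0 → max 530
A5 regrets: 535, 710, 565, 30 → max 710
Smallest max regret = 530 → A4.
Row averages: A1=118.75, A2=431.25, A3=308.75, A4=397.5, A5=191.25
Highest average = 431.25 → A2.

minimax regret → A4; laplace → A2 (disagree)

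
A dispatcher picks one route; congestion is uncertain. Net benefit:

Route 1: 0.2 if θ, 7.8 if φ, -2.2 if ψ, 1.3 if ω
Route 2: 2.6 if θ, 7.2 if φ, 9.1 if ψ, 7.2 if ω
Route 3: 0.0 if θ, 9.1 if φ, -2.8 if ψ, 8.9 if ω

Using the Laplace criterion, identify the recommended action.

Route 2

Row averages: Route 1=1.775, Route 2=6.525, Route 3=3.8
Highest average = 6.525 → Route 2.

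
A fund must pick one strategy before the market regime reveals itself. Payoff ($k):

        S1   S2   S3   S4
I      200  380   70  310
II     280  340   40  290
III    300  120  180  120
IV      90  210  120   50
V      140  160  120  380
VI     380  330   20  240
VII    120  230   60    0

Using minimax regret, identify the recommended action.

II

Column bests: S1=380, S2=380, S3=180, S4=380.
I regrets: 180, 0, 110, 70 → max 180
II regrets: 100, 40, 140, 90 → max 140
III regrets: 80, 260, 0, 260 → max 260
IV regrets: 290, 170, 60, 330 → max 330
V regrets: 240, 220, 60, 0 → max 240
VI regrets: 0, 50, 160, 140 → max 160
VII regrets: 260, 150, 120, 380 → max 380
Smallest max regret = 140 → II.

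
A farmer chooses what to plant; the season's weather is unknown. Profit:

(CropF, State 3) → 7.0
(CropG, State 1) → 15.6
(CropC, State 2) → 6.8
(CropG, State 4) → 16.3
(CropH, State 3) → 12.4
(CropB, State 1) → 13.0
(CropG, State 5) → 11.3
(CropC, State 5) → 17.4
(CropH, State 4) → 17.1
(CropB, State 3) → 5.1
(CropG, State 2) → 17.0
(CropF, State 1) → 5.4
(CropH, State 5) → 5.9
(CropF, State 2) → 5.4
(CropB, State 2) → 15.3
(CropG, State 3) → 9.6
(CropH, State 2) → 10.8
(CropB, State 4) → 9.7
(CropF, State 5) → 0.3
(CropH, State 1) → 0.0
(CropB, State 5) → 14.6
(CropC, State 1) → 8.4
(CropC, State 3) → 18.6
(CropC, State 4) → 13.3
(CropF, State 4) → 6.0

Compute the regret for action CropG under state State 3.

9.0

Best payoff under State 3 is 18.6.
Regret = 18.6 − 9.6 = 9.0.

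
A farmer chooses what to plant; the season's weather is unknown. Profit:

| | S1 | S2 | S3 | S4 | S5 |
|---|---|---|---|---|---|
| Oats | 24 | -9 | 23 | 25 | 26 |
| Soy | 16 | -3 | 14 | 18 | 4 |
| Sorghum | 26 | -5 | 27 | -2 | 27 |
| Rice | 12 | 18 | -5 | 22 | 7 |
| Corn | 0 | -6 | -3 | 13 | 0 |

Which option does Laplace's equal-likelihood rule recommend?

Row averages: Oats=17.8, Soy=9.8, Sorghum=14.6, Rice=10.8, Corn=0.8
Highest average = 17.8 → Oats.

Oats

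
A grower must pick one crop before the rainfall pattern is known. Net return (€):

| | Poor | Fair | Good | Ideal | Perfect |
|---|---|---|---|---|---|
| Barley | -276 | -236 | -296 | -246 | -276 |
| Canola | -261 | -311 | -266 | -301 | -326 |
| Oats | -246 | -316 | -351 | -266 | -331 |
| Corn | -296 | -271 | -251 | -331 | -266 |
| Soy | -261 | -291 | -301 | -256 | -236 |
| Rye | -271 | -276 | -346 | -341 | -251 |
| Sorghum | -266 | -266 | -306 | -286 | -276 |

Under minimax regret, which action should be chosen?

Barley

Column bests: Poor=-246, Fair=-236, Good=-251, Ideal=-246, Perfect=-236.
Barley regrets: 30, 0, 45, 0, 40 → max 45
Canola regrets: 15, 75, 15, 55, 90 → max 90
Oats regrets: 0, 80, 100, 20, 95 → max 100
Corn regrets: 50, 35, 0, 85, 30 → max 85
Soy regrets: 15, 55, 50, 10, 0 → max 55
Rye regrets: 25, 40, 95, 95, 15 → max 95
Sorghum regrets: 20, 30, 55, 40, 40 → max 55
Smallest max regret = 45 → Barley.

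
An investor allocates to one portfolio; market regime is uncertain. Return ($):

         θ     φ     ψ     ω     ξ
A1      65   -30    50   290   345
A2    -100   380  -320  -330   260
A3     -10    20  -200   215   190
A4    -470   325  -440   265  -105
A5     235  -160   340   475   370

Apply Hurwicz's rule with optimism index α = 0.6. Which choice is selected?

A5

A1: 0.6·345 + 0.4·(-30) = 195
A2: 0.6·380 + 0.4·(-330) = 96
A3: 0.6·215 + 0.4·(-200) = 49
A4: 0.6·325 + 0.4·(-470) = 7
A5: 0.6·475 + 0.4·(-160) = 221
Highest Hurwicz score = 221 → A5.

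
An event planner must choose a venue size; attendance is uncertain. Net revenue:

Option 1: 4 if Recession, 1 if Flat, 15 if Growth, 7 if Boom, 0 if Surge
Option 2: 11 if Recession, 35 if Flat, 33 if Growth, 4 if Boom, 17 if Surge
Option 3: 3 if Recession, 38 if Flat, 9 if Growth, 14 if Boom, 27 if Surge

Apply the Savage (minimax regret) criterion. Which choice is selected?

Column bests: Recession=11, Flat=38, Growth=33, Boom=14, Surge=27.
Option 1 regrets: 7, 37, 18, 7, 27 → max 37
Option 2 regrets: 0, 3, 0, 10, 10 → max 10
Option 3 regrets: 8, 0, 24, 0, 0 → max 24
Smallest max regret = 10 → Option 2.

Option 2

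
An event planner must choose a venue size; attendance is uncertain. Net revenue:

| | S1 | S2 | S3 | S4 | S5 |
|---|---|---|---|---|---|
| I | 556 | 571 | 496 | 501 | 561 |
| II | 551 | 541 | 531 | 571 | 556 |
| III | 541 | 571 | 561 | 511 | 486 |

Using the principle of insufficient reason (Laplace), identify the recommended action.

II

Row averages: I=537, II=550, III=534
Highest average = 550 → II.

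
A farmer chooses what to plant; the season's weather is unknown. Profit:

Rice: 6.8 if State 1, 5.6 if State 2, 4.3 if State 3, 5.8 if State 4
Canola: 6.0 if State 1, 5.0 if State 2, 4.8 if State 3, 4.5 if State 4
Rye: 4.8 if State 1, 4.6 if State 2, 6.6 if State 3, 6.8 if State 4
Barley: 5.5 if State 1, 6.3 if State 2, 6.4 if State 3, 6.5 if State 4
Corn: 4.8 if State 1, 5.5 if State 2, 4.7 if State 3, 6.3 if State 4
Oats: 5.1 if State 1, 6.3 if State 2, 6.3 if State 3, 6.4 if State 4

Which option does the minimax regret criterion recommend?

Column bests: State 1=6.8, State 2=6.3, State 3=6.6, State 4=6.8.
Rice regrets: 0.0, 0.7, 2.3, 1.0 → max 2.3
Canola regrets: 0.8, 1.3, 1.8, 2.3 → max 2.3
Rye regrets: 2.0, 1.7, 0.0, 0.0 → max 2.0
Barley regrets: 1.3, 0.0, 0.2, 0.3 → max 1.3
Corn regrets: 2.0, 0.8, 1.9, 0.5 → max 2.0
Oats regrets: 1.7, 0.0, 0.3, 0.4 → max 1.7
Smallest max regret = 1.3 → Barley.

Barley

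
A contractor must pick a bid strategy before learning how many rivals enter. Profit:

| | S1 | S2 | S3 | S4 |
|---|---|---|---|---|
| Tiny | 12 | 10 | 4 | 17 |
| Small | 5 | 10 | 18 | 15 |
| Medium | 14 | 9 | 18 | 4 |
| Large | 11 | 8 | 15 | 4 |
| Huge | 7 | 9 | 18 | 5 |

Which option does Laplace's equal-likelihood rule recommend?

Small

Row averages: Tiny=10.75, Small=12, Medium=11.25, Large=9.5, Huge=9.75
Highest average = 12 → Small.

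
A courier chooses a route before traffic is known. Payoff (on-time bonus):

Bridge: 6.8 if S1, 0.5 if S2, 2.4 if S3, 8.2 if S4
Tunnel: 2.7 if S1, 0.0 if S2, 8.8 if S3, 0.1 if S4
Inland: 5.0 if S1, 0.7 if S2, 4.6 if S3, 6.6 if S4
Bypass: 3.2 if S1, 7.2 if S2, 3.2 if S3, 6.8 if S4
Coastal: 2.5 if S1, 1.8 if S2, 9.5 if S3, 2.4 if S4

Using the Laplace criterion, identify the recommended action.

Bypass

Row averages: Bridge=4.475, Tunnel=2.9, Inland=4.225, Bypass=5.1, Coastal=4.05
Highest average = 5.1 → Bypass.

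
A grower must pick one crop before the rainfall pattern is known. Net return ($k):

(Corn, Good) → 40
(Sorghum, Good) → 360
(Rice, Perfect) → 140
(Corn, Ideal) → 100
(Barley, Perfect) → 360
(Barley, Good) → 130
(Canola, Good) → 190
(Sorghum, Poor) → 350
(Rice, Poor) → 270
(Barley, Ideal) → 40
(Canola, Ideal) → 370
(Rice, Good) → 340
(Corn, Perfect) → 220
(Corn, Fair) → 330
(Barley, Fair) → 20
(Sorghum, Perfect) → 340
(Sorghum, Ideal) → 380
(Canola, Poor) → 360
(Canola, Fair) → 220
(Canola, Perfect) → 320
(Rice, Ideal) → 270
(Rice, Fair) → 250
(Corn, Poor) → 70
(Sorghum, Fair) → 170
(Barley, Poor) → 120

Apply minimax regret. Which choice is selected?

Column bests: Poor=360, Fair=330, Good=360, Ideal=380, Perfect=360.
Canola regrets: 0, 110, 170, 10, 40 → max 170
Rice regrets: 90, 80, 20, 110, 220 → max 220
Corn regrets: 290, 0, 320, 280, 140 → max 320
Barley regrets: 240, 310, 230, 340, 0 → max 340
Sorghum regrets: 10, 160, 0, 0, 20 → max 160
Smallest max regret = 160 → Sorghum.

Sorghum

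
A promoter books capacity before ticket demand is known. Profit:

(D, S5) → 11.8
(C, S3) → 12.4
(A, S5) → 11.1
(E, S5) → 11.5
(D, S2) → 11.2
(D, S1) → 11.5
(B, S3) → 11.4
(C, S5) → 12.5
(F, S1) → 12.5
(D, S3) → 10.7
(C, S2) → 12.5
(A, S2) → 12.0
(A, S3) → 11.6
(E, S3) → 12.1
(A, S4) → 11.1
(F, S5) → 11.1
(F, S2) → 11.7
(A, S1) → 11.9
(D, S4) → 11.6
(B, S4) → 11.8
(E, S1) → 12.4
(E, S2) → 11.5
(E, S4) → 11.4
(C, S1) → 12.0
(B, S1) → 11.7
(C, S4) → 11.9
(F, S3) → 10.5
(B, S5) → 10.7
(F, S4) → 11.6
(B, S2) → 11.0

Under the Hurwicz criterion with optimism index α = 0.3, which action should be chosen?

A: 0.3·12.0 + 0.7·11.1 = 11.37
B: 0.3·11.8 + 0.7·10.7 = 11.03
C: 0.3·12.5 + 0.7·11.9 = 12.08
D: 0.3·11.8 + 0.7·10.7 = 11.03
E: 0.3·12.4 + 0.7·11.4 = 11.7
F: 0.3·12.5 + 0.7·10.5 = 11.1
Highest Hurwicz score = 12.08 → C.

C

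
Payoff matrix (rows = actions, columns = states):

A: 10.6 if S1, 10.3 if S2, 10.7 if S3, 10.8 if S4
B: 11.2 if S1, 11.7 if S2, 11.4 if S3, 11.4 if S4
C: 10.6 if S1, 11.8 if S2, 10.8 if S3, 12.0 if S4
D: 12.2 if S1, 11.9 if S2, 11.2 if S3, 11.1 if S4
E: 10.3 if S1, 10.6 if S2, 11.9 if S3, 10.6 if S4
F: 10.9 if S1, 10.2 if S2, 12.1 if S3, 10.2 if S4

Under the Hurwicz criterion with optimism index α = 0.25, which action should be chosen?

A: 0.25·10.8 + 0.75·10.3 = 10.425
B: 0.25·11.7 + 0.75·11.2 = 11.325
C: 0.25·12.0 + 0.75·10.6 = 10.95
D: 0.25·12.2 + 0.75·11.1 = 11.375
E: 0.25·11.9 + 0.75·10.3 = 10.7
F: 0.25·12.1 + 0.75·10.2 = 10.675
Highest Hurwicz score = 11.375 → D.

D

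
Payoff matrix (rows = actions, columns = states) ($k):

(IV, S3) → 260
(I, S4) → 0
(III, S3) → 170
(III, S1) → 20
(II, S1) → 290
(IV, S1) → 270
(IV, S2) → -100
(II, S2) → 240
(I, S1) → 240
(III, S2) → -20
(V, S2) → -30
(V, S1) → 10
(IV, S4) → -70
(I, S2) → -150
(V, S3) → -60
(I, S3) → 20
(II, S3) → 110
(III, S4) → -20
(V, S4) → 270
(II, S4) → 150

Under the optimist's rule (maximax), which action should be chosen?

II

Row maxima: I=240, II=290, III=170, IV=270, V=270
Best best-case = 290 → II.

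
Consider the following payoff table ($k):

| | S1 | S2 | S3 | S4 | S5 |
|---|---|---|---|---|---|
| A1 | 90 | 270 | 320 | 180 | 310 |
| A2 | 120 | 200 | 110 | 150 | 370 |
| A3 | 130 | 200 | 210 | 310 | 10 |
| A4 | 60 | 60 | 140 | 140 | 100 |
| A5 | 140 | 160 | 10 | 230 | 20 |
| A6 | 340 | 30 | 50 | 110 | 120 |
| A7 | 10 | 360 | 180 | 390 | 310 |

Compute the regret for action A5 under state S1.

200

Best payoff under S1 is 340.
Regret = 340 − 140 = 200.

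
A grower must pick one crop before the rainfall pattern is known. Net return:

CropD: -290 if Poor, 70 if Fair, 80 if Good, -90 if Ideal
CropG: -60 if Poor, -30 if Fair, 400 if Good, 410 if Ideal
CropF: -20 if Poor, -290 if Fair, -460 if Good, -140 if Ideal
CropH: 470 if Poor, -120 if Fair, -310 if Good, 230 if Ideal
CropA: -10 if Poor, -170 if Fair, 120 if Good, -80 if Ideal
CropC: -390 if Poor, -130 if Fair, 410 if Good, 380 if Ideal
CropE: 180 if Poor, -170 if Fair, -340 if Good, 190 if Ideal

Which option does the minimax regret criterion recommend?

CropA

Column bests: Poor=470, Fair=70, Good=410, Ideal=410.
CropD regrets: 760, 0, 330, 500 → max 760
CropG regrets: 530, 100, 10, 0 → max 530
CropF regrets: 490, 360, 870, 550 → max 870
CropH regrets: 0, 190, 720, 180 → max 720
CropA regrets: 480, 240, 290, 490 → max 490
CropC regrets: 860, 200, 0, 30 → max 860
CropE regrets: 290, 240, 750, 220 → max 750
Smallest max regret = 490 → CropA.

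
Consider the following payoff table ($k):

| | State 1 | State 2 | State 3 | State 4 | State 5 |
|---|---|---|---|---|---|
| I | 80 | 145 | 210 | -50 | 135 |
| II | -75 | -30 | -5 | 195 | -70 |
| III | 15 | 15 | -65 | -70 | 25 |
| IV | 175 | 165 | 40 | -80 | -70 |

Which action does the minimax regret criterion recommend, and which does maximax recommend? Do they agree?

minimax regret → I; maximax → I (agree)

Column bests: State 1=175, State 2=165, State 3=210, State 4=195, State 5=135.
I regrets: 95, 20, 0, 245, 0 → max 245
II regrets: 250, 195, 215, 0, 205 → max 250
III regrets: 160, 150, 275, 265, 110 → max 275
IV regrets: 0, 0, 170, 275, 205 → max 275
Smallest max regret = 245 → I.
Row maxima: I=210, II=195, III=25, IV=175
Best best-case = 210 → I.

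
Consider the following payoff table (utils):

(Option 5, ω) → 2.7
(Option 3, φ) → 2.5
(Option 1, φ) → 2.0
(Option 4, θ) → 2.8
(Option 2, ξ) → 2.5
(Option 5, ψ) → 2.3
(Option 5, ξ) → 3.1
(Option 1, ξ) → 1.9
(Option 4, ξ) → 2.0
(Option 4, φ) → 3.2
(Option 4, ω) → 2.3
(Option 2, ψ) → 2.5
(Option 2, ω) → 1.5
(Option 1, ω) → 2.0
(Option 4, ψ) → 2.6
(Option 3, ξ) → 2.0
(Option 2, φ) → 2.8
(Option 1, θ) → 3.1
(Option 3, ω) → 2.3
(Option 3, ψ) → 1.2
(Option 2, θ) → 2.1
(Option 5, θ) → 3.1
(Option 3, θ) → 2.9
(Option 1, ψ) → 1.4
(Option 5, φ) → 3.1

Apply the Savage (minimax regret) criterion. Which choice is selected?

Column bests: θ=3.1, φ=3.2, ψ=2.6, ω=2.7, ξ=3.1.
Option 1 regrets: 0.0, 1.2, 1.2, 0.7, 1.2 → max 1.2
Option 2 regrets: 1.0, 0.4, 0.1, 1.2, 0.6 → max 1.2
Option 3 regrets: 0.2, 0.7, 1.4, 0.4, 1.1 → max 1.4
Option 4 regrets: 0.3, 0.0, 0.0, 0.4, 1.1 → max 1.1
Option 5 regrets: 0.0, 0.1, 0.3, 0.0, 0.0 → max 0.3
Smallest max regret = 0.3 → Option 5.

Option 5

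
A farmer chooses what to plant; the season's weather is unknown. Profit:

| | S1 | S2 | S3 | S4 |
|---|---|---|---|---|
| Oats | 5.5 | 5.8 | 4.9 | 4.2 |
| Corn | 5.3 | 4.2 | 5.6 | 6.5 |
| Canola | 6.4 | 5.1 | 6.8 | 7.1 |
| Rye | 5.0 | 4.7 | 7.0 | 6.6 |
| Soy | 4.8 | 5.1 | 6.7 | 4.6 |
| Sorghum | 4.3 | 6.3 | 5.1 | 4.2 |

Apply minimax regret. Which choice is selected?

Canola

Column bests: S1=6.4, S2=6.3, S3=7.0, S4=7.1.
Oats regrets: 0.9, 0.5, 2.1, 2.9 → max 2.9
Corn regrets: 1.1, 2.1, 1.4, 0.6 → max 2.1
Canola regrets: 0.0, 1.2, 0.2, 0.0 → max 1.2
Rye regrets: 1.4, 1.6, 0.0, 0.5 → max 1.6
Soy regrets: 1.6, 1.2, 0.3, 2.5 → max 2.5
Sorghum regrets: 2.1, 0.0, 1.9, 2.9 → max 2.9
Smallest max regret = 1.2 → Canola.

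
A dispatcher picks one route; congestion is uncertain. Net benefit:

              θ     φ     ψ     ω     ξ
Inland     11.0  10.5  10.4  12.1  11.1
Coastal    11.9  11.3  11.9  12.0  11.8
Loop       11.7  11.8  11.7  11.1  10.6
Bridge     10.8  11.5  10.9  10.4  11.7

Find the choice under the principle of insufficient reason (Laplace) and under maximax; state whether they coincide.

laplace → Coastal; maximax → Inland (disagree)

Row averages: Inland=11.02, Coastal=11.78, Loop=11.38, Bridge=11.06
Highest average = 11.78 → Coastal.
Row maxima: Inland=12.1, Coastal=12.0, Loop=11.8, Bridge=11.7
Best best-case = 12.1 → Inland.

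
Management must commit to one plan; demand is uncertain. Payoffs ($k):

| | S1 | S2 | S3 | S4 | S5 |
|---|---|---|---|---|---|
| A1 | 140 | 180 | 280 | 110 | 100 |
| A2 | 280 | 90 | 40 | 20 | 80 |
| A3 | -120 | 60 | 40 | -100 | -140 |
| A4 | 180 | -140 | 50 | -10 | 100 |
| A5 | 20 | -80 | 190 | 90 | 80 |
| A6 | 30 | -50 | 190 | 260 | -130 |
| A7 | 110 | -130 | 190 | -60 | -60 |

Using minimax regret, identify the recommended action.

A1

Column bests: S1=280, S2=180, S3=280, S4=260, S5=100.
A1 regrets: 140, 0, 0, 150, 0 → max 150
A2 regrets: 0, 90, 240, 240, 20 → max 240
A3 regrets: 400, 120, 240, 360, 240 → max 400
A4 regrets: 100, 320, 230, 270, 0 → max 320
A5 regrets: 260, 260, 90, 170, 20 → max 260
A6 regrets: 250, 230, 90, 0, 230 → max 250
A7 regrets: 170, 310, 90, 320, 160 → max 320
Smallest max regret = 150 → A1.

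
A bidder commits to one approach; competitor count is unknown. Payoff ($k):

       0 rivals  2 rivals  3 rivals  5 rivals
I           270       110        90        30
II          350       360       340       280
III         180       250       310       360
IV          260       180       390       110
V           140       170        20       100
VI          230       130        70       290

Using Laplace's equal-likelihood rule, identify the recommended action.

II

Row averages: I=125, II=332.5, III=275, IV=235, V=107.5, VI=180
Highest average = 332.5 → II.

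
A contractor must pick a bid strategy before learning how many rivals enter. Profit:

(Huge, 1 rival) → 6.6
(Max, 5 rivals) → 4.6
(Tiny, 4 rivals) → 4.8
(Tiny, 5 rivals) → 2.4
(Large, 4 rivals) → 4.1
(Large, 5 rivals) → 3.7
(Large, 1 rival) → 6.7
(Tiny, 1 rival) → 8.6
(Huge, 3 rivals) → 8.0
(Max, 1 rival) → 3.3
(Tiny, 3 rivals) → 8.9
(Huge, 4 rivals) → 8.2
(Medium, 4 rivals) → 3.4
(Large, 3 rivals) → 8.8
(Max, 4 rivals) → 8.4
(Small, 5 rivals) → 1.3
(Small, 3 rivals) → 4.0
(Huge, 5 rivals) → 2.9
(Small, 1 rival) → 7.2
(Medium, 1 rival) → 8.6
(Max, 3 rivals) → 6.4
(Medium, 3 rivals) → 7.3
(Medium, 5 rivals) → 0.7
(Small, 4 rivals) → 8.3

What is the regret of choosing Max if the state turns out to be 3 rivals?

Best payoff under 3 rivals is 8.9.
Regret = 8.9 − 6.4 = 2.5.

2.5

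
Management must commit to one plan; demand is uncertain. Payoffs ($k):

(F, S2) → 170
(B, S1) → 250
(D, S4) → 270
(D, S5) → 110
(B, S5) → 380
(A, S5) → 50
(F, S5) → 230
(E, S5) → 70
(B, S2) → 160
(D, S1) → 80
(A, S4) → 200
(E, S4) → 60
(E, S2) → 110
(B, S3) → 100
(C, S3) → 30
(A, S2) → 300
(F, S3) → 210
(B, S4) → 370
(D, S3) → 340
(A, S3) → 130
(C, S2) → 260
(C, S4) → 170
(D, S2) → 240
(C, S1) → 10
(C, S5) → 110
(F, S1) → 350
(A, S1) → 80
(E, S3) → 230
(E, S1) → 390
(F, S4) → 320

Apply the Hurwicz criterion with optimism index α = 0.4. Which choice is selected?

A: 0.4·300 + 0.6·50 = 150
B: 0.4·380 + 0.6·100 = 212
C: 0.4·260 + 0.6·10 = 110
D: 0.4·340 + 0.6·80 = 184
E: 0.4·390 + 0.6·60 = 192
F: 0.4·350 + 0.6·170 = 242
Highest Hurwicz score = 242 → F.

F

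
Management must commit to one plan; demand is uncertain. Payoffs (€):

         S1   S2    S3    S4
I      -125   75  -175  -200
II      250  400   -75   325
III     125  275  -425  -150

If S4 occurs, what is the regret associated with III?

475

Best payoff under S4 is 325.
Regret = 325 − (-150) = 475.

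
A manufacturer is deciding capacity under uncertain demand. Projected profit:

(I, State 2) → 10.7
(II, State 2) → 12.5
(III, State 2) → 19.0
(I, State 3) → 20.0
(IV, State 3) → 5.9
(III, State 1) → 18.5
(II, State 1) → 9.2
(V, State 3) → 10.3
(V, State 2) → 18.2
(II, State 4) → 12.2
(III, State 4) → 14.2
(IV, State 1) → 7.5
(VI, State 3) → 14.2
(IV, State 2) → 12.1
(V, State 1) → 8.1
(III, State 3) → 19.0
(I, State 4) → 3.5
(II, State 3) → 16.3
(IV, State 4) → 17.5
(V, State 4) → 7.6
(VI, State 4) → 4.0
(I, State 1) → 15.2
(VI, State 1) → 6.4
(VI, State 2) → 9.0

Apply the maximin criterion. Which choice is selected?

Row minima: I=3.5, II=9.2, III=14.2, IV=5.9, V=7.6, VI=4.0
Best worst-case = 14.2 → III.

III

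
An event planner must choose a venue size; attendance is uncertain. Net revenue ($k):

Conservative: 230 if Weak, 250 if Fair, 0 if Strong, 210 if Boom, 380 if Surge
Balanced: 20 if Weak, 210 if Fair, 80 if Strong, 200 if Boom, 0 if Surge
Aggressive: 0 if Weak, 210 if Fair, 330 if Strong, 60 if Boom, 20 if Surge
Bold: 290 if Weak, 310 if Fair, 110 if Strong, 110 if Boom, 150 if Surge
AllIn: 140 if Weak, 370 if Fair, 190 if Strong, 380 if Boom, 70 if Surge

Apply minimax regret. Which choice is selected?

Bold

Column bests: Weak=290, Fair=370, Strong=330, Boom=380, Surge=380.
Conservative regrets: 60, 120, 330, 170, 0 → max 330
Balanced regrets: 270, 160, 250, 180, 380 → max 380
Aggressive regrets: 290, 160, 0, 320, 360 → max 360
Bold regrets: 0, 60, 220, 270, 230 → max 270
AllIn regrets: 150, 0, 140, 0, 310 → max 310
Smallest max regret = 270 → Bold.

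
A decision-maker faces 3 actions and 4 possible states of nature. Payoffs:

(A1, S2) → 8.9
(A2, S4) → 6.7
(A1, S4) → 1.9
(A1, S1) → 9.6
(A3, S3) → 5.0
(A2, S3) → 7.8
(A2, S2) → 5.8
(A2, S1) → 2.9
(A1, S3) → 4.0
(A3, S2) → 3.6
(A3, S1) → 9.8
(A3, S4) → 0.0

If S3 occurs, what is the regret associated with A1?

Best payoff under S3 is 7.8.
Regret = 7.8 − 4.0 = 3.8.

3.8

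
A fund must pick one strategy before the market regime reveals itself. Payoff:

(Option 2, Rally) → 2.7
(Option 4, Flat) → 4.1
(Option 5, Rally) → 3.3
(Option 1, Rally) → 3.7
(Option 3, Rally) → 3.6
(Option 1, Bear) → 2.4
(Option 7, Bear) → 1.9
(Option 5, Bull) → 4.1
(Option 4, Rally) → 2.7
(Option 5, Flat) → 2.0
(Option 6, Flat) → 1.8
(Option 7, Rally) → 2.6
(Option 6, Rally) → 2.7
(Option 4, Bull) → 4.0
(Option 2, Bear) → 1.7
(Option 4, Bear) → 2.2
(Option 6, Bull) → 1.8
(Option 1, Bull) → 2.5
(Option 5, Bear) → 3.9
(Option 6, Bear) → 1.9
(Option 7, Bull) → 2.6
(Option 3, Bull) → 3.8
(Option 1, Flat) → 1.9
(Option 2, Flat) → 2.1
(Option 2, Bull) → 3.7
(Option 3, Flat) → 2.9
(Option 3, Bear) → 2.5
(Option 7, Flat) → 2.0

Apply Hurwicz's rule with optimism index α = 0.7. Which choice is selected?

Option 4

Option 1: 0.7·3.7 + 0.3·1.9 = 3.16
Option 2: 0.7·3.7 + 0.3·1.7 = 3.1
Option 3: 0.7·3.8 + 0.3·2.5 = 3.41
Option 4: 0.7·4.1 + 0.3·2.2 = 3.53
Option 5: 0.7·4.1 + 0.3·2.0 = 3.47
Option 6: 0.7·2.7 + 0.3·1.8 = 2.43
Option 7: 0.7·2.6 + 0.3·1.9 = 2.39
Highest Hurwicz score = 3.53 → Option 4.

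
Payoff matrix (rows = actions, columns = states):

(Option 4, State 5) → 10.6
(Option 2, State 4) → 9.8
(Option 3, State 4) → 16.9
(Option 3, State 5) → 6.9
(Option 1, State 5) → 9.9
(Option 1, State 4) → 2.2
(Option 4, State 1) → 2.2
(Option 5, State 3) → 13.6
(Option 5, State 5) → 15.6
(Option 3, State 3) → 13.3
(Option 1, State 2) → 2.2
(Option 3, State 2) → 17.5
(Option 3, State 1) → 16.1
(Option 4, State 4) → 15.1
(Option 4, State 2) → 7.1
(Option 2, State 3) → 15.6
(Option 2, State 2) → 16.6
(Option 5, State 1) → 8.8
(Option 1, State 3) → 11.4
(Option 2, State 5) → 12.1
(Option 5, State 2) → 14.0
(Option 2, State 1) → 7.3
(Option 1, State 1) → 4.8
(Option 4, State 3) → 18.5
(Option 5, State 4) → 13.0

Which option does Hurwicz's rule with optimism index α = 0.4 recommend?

Option 5

Option 1: 0.4·11.4 + 0.6·2.2 = 5.88
Option 2: 0.4·16.6 + 0.6·7.3 = 11.02
Option 3: 0.4·17.5 + 0.6·6.9 = 11.14
Option 4: 0.4·18.5 + 0.6·2.2 = 8.72
Option 5: 0.4·15.6 + 0.6·8.8 = 11.52
Highest Hurwicz score = 11.52 → Option 5.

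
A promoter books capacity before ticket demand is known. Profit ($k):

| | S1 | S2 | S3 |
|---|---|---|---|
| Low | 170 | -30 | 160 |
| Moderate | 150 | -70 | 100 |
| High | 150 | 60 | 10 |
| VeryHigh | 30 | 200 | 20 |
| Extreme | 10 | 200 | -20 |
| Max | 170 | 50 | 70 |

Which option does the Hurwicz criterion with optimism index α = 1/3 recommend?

Max

Low: 1/3·170 + 2/3·(-30) = 110/3
Moderate: 1/3·150 + 2/3·(-70) = 10/3
High: 1/3·150 + 2/3·10 = 170/3
VeryHigh: 1/3·200 + 2/3·20 = 80
Extreme: 1/3·200 + 2/3·(-20) = 160/3
Max: 1/3·170 + 2/3·50 = 90
Highest Hurwicz score = 90 → Max.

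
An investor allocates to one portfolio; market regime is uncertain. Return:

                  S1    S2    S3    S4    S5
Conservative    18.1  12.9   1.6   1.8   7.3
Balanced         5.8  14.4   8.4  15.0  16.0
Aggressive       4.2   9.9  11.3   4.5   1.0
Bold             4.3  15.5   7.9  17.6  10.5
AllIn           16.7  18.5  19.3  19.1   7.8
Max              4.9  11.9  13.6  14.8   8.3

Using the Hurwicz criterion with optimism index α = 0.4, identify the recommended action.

AllIn

Conservative: 0.4·18.1 + 0.6·1.6 = 8.2
Balanced: 0.4·16.0 + 0.6·5.8 = 9.88
Aggressive: 0.4·11.3 + 0.6·1.0 = 5.12
Bold: 0.4·17.6 + 0.6·4.3 = 9.62
AllIn: 0.4·19.3 + 0.6·7.8 = 12.4
Max: 0.4·14.8 + 0.6·4.9 = 8.86
Highest Hurwicz score = 12.4 → AllIn.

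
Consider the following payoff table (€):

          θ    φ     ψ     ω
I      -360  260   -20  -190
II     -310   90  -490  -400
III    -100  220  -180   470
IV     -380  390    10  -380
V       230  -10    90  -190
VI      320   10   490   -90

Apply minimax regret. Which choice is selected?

VI

Column bests: θ=320, φ=390, ψ=490, ω=470.
I regrets: 680, 130, 510, 660 → max 680
II regrets: 630, 300, 980, 870 → max 980
III regrets: 420, 170, 670, 0 → max 670
IV regrets: 700, 0, 480, 850 → max 850
V regrets: 90, 400, 400, 660 → max 660
VI regrets: 0, 380, 0, 560 → max 560
Smallest max regret = 560 → VI.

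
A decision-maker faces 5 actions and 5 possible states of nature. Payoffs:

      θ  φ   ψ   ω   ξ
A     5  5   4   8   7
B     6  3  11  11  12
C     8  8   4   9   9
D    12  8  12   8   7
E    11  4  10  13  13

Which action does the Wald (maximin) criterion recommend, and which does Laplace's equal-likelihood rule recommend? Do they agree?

maximin → D; laplace → E (disagree)

Row minima: A=4, B=3, C=4, D=7, E=4
Best worst-case = 7 → D.
Row averages: A=5.8, B=8.6, C=7.6, D=9.4, E=10.2
Highest average = 10.2 → E.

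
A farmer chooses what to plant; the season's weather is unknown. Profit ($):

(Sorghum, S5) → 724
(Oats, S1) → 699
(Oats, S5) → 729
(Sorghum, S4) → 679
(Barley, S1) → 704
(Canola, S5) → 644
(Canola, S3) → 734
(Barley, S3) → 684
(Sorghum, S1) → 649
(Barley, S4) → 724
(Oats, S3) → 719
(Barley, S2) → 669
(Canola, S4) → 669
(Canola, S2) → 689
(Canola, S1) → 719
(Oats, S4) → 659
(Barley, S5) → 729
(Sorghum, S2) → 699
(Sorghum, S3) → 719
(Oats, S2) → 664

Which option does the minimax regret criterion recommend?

Barley

Column bests: S1=719, S2=699, S3=734, S4=724, S5=729.
Sorghum regrets: 70, 0, 15, 45, 5 → max 70
Oats regrets: 20, 35, 15, 65, 0 → max 65
Canola regrets: 0, 10, 0, 55, 85 → max 85
Barley regrets: 15, 30, 50, 0, 0 → max 50
Smallest max regret = 50 → Barley.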